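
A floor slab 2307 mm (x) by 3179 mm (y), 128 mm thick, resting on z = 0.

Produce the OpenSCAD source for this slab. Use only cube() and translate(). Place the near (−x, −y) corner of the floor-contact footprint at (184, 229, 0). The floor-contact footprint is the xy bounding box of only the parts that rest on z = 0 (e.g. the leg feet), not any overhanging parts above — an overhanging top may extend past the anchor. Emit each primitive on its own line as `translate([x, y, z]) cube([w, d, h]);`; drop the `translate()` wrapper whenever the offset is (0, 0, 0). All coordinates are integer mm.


translate([184, 229, 0]) cube([2307, 3179, 128]);


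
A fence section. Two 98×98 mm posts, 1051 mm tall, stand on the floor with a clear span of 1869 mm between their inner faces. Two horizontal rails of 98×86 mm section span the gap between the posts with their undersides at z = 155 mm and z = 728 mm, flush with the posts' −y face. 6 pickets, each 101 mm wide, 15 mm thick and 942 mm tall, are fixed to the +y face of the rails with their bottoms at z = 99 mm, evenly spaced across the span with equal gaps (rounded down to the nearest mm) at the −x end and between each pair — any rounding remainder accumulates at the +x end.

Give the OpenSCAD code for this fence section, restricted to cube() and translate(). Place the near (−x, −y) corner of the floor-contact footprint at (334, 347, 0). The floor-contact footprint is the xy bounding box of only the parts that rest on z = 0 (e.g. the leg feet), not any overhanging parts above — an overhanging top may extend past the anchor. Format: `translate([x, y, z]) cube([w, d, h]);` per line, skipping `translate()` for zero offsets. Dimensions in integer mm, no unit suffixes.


translate([334, 347, 0]) cube([98, 98, 1051]);
translate([2301, 347, 0]) cube([98, 98, 1051]);
translate([432, 347, 155]) cube([1869, 98, 86]);
translate([432, 347, 728]) cube([1869, 98, 86]);
translate([612, 445, 99]) cube([101, 15, 942]);
translate([893, 445, 99]) cube([101, 15, 942]);
translate([1174, 445, 99]) cube([101, 15, 942]);
translate([1455, 445, 99]) cube([101, 15, 942]);
translate([1736, 445, 99]) cube([101, 15, 942]);
translate([2017, 445, 99]) cube([101, 15, 942]);


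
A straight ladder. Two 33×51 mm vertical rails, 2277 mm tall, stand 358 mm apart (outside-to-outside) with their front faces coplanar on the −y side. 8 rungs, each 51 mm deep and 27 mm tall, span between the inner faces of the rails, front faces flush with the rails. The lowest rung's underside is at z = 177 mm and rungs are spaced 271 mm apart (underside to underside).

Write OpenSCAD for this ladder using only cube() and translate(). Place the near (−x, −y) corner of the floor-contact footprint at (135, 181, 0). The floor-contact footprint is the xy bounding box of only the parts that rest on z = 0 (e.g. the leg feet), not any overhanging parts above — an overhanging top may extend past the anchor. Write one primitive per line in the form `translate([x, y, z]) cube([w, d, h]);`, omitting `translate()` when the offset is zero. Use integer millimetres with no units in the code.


translate([135, 181, 0]) cube([33, 51, 2277]);
translate([460, 181, 0]) cube([33, 51, 2277]);
translate([168, 181, 177]) cube([292, 51, 27]);
translate([168, 181, 448]) cube([292, 51, 27]);
translate([168, 181, 719]) cube([292, 51, 27]);
translate([168, 181, 990]) cube([292, 51, 27]);
translate([168, 181, 1261]) cube([292, 51, 27]);
translate([168, 181, 1532]) cube([292, 51, 27]);
translate([168, 181, 1803]) cube([292, 51, 27]);
translate([168, 181, 2074]) cube([292, 51, 27]);


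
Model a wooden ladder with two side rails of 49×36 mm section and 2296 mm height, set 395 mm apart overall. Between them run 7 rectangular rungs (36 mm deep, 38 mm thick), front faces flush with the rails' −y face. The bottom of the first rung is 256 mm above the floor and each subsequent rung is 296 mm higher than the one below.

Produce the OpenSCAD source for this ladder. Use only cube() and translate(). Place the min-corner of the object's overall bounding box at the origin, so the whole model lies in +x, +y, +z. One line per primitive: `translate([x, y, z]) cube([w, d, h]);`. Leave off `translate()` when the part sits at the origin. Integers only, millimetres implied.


cube([49, 36, 2296]);
translate([346, 0, 0]) cube([49, 36, 2296]);
translate([49, 0, 256]) cube([297, 36, 38]);
translate([49, 0, 552]) cube([297, 36, 38]);
translate([49, 0, 848]) cube([297, 36, 38]);
translate([49, 0, 1144]) cube([297, 36, 38]);
translate([49, 0, 1440]) cube([297, 36, 38]);
translate([49, 0, 1736]) cube([297, 36, 38]);
translate([49, 0, 2032]) cube([297, 36, 38]);


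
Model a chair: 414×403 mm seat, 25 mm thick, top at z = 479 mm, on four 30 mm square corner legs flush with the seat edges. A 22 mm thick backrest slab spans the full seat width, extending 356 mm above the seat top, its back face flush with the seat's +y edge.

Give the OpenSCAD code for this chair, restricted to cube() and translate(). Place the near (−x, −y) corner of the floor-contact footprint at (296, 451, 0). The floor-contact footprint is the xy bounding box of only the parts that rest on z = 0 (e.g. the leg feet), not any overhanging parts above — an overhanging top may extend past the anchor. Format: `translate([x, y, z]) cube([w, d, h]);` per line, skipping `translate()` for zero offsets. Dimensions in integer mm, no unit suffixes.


translate([296, 451, 454]) cube([414, 403, 25]);
translate([296, 451, 0]) cube([30, 30, 454]);
translate([680, 451, 0]) cube([30, 30, 454]);
translate([296, 824, 0]) cube([30, 30, 454]);
translate([680, 824, 0]) cube([30, 30, 454]);
translate([296, 832, 479]) cube([414, 22, 356]);


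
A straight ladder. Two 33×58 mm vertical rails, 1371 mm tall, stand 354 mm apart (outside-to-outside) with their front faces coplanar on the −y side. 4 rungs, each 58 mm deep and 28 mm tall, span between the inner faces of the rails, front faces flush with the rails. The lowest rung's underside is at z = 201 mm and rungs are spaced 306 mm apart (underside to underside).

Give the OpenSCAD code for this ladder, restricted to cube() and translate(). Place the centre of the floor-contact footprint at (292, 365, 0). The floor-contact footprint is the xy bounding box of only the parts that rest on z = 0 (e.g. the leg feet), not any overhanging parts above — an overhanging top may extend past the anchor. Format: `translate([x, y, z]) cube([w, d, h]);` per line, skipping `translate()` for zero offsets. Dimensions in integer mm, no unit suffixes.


translate([115, 336, 0]) cube([33, 58, 1371]);
translate([436, 336, 0]) cube([33, 58, 1371]);
translate([148, 336, 201]) cube([288, 58, 28]);
translate([148, 336, 507]) cube([288, 58, 28]);
translate([148, 336, 813]) cube([288, 58, 28]);
translate([148, 336, 1119]) cube([288, 58, 28]);


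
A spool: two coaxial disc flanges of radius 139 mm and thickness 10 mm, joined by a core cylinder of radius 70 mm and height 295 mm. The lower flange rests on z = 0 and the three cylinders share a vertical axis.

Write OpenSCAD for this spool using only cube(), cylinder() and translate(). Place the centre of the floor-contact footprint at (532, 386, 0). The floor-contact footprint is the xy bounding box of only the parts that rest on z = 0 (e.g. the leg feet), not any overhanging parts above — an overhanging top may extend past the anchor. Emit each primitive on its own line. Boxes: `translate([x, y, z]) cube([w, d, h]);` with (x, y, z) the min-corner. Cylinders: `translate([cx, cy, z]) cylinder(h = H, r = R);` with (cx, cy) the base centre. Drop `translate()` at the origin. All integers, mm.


translate([532, 386, 0]) cylinder(h = 10, r = 139);
translate([532, 386, 10]) cylinder(h = 295, r = 70);
translate([532, 386, 305]) cylinder(h = 10, r = 139);


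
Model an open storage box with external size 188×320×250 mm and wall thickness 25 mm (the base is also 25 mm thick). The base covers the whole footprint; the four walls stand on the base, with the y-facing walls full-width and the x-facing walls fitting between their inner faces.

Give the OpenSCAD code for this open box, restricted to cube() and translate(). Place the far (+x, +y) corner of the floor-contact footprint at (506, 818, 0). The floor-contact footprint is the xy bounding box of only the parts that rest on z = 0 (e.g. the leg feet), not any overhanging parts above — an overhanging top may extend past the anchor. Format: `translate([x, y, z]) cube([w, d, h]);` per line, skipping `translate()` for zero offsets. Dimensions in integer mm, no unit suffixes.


translate([318, 498, 0]) cube([188, 320, 25]);
translate([318, 498, 25]) cube([188, 25, 225]);
translate([318, 793, 25]) cube([188, 25, 225]);
translate([318, 523, 25]) cube([25, 270, 225]);
translate([481, 523, 25]) cube([25, 270, 225]);


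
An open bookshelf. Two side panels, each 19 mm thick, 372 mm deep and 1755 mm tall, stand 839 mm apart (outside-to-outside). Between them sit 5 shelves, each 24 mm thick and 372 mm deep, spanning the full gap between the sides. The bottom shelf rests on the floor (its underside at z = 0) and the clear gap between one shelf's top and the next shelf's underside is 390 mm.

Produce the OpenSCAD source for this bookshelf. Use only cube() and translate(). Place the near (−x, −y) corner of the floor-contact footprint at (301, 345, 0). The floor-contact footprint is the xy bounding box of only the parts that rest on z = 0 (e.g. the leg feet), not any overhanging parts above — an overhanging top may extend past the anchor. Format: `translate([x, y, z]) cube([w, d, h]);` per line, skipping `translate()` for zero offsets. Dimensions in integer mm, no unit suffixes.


translate([301, 345, 0]) cube([19, 372, 1755]);
translate([1121, 345, 0]) cube([19, 372, 1755]);
translate([320, 345, 0]) cube([801, 372, 24]);
translate([320, 345, 414]) cube([801, 372, 24]);
translate([320, 345, 828]) cube([801, 372, 24]);
translate([320, 345, 1242]) cube([801, 372, 24]);
translate([320, 345, 1656]) cube([801, 372, 24]);


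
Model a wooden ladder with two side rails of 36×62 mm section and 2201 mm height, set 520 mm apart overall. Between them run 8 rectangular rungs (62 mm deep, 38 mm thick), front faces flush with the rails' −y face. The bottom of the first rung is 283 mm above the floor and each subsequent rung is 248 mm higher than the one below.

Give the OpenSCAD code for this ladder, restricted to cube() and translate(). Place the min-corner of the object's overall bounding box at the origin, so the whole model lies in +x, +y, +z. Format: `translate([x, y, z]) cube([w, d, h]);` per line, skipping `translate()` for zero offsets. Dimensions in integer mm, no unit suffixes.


cube([36, 62, 2201]);
translate([484, 0, 0]) cube([36, 62, 2201]);
translate([36, 0, 283]) cube([448, 62, 38]);
translate([36, 0, 531]) cube([448, 62, 38]);
translate([36, 0, 779]) cube([448, 62, 38]);
translate([36, 0, 1027]) cube([448, 62, 38]);
translate([36, 0, 1275]) cube([448, 62, 38]);
translate([36, 0, 1523]) cube([448, 62, 38]);
translate([36, 0, 1771]) cube([448, 62, 38]);
translate([36, 0, 2019]) cube([448, 62, 38]);


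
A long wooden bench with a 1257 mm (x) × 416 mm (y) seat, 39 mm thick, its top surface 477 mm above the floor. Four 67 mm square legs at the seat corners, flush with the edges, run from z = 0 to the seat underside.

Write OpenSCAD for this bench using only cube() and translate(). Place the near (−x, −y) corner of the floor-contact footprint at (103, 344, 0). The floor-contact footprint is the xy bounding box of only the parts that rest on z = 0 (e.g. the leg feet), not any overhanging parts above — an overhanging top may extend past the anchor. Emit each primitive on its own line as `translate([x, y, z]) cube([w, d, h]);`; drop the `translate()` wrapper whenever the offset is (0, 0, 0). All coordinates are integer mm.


translate([103, 344, 438]) cube([1257, 416, 39]);
translate([103, 344, 0]) cube([67, 67, 438]);
translate([103, 693, 0]) cube([67, 67, 438]);
translate([1293, 344, 0]) cube([67, 67, 438]);
translate([1293, 693, 0]) cube([67, 67, 438]);


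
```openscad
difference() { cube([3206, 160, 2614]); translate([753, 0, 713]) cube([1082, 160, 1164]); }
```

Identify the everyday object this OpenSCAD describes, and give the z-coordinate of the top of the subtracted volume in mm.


A wall with a window opening. The window head height is 1877 mm.

A wall with a rectangular opening subtracted — a window. Sill at z = 713, opening 1164 mm tall, so the head is at 713 + 1164 = 1877 mm.


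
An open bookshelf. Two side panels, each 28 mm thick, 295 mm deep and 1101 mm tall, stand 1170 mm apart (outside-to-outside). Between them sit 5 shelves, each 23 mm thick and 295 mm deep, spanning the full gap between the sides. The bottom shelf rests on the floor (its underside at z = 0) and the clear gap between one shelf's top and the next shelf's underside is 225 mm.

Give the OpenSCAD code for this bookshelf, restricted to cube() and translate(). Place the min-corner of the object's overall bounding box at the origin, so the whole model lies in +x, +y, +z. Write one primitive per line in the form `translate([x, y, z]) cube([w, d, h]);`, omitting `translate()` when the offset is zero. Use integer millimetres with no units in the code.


cube([28, 295, 1101]);
translate([1142, 0, 0]) cube([28, 295, 1101]);
translate([28, 0, 0]) cube([1114, 295, 23]);
translate([28, 0, 248]) cube([1114, 295, 23]);
translate([28, 0, 496]) cube([1114, 295, 23]);
translate([28, 0, 744]) cube([1114, 295, 23]);
translate([28, 0, 992]) cube([1114, 295, 23]);


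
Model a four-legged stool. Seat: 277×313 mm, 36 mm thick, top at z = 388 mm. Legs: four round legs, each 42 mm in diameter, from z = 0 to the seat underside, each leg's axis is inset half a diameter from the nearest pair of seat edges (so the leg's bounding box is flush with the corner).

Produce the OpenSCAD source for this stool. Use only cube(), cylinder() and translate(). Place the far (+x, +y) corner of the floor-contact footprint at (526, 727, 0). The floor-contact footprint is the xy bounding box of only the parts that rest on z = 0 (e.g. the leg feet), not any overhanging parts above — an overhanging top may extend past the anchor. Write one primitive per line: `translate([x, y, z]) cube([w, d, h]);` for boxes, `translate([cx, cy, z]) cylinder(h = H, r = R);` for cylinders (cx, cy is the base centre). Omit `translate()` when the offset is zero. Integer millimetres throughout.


// leg_h = 388 - 36 = 352
translate([249, 414, 352]) cube([277, 313, 36]);
translate([270, 435, 0]) cylinder(h = 352, r = 21);
translate([505, 435, 0]) cylinder(h = 352, r = 21);
translate([270, 706, 0]) cylinder(h = 352, r = 21);
translate([505, 706, 0]) cylinder(h = 352, r = 21);


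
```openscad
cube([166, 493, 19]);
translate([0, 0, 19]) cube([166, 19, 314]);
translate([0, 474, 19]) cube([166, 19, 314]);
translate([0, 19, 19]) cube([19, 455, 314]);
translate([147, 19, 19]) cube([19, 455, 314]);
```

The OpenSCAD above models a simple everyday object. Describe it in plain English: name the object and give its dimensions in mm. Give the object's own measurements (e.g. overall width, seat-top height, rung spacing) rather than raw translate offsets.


An open-topped rectangular box: outside dimensions 166×493×333 mm, with a uniform wall and base thickness of 19 mm. The base is a full 166×493 slab on the floor; four walls sit on top of the base. The front and back walls (the −y and +y sides) span the full width; the two side walls fit between them.


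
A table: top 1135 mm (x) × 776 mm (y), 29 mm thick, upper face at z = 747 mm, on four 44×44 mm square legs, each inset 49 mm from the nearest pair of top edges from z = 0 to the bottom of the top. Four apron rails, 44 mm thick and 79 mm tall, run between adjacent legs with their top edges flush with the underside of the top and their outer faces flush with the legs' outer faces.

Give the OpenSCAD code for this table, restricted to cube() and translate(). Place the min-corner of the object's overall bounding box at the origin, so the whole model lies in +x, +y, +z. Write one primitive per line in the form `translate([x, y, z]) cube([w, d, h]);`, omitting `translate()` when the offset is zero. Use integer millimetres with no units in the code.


translate([0, 0, 718]) cube([1135, 776, 29]);
translate([49, 49, 0]) cube([44, 44, 718]);
translate([1042, 49, 0]) cube([44, 44, 718]);
translate([49, 683, 0]) cube([44, 44, 718]);
translate([1042, 683, 0]) cube([44, 44, 718]);
translate([93, 49, 639]) cube([949, 44, 79]);
translate([93, 683, 639]) cube([949, 44, 79]);
translate([49, 93, 639]) cube([44, 590, 79]);
translate([1042, 93, 639]) cube([44, 590, 79]);


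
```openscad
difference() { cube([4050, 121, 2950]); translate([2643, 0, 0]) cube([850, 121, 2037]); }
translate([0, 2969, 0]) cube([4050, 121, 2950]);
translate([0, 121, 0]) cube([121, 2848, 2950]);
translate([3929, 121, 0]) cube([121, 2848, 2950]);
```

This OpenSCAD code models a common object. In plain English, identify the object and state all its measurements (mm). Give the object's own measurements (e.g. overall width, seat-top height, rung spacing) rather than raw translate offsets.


A single room: four walls, each 2950 mm tall and 121 mm thick, enclosing an outside footprint 4050×3090 mm (x × y), no floor or roof. The front and back walls (−y and +y sides) run the full x-width; the side walls fit between their inner faces. A door opening 850 mm wide and 2037 mm tall is cut through the front wall from the floor up, its −x edge 2643 mm from the wall's −x end.


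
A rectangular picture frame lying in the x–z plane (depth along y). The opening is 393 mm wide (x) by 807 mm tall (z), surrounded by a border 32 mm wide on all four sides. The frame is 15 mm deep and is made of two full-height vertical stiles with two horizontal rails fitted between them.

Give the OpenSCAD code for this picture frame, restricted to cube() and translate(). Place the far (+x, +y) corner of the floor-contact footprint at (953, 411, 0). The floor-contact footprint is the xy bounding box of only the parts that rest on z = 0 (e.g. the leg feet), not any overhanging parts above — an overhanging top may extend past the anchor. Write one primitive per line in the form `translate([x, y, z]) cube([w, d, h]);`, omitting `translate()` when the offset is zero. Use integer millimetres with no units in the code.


translate([496, 396, 0]) cube([32, 15, 871]);
translate([921, 396, 0]) cube([32, 15, 871]);
translate([528, 396, 0]) cube([393, 15, 32]);
translate([528, 396, 839]) cube([393, 15, 32]);


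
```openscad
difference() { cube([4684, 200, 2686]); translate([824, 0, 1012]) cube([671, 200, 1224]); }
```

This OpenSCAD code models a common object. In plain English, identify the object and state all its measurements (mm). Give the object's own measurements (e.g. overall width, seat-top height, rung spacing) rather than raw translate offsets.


A wall 4684 mm long (x), 200 mm thick (y), 2686 mm tall, with a rectangular window opening cut through it. The opening is 671 mm wide and 1224 mm tall; its sill is at z = 1012 mm and its near (−x) edge is 824 mm from the wall's −x end. The opening passes through the full wall thickness.


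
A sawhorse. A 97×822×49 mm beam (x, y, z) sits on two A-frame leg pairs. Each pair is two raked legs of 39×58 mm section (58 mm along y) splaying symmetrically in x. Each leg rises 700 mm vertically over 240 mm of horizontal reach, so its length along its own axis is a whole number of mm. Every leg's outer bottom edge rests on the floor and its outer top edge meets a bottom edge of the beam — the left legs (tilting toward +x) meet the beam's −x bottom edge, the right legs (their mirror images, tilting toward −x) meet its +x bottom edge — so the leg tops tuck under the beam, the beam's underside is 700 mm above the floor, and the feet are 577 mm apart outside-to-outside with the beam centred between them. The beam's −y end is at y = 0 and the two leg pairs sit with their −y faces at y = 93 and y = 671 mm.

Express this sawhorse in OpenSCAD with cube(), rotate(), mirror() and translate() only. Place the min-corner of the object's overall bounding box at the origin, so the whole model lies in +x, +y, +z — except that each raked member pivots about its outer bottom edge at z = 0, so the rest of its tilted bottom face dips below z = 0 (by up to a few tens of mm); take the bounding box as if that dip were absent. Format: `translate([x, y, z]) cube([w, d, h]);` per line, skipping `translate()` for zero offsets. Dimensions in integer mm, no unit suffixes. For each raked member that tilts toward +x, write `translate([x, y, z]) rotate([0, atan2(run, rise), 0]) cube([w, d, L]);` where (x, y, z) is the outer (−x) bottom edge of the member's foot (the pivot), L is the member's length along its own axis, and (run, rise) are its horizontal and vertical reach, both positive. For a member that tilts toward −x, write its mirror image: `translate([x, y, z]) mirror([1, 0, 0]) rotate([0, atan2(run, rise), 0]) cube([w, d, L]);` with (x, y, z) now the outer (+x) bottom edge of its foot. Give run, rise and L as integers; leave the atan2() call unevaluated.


translate([240, 0, 700]) cube([97, 822, 49]);
translate([0, 93, 0]) rotate([0, atan2(240, 700), 0]) cube([39, 58, 740]);
translate([577, 93, 0]) mirror([1, 0, 0]) rotate([0, atan2(240, 700), 0]) cube([39, 58, 740]);
translate([0, 671, 0]) rotate([0, atan2(240, 700), 0]) cube([39, 58, 740]);
translate([577, 671, 0]) mirror([1, 0, 0]) rotate([0, atan2(240, 700), 0]) cube([39, 58, 740]);


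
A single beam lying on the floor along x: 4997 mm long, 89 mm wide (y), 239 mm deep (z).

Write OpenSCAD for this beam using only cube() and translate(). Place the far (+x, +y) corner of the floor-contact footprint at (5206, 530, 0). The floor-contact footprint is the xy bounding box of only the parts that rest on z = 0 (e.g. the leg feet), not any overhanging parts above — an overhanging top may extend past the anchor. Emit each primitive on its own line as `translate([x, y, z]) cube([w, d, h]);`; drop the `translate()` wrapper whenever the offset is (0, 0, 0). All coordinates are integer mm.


translate([209, 441, 0]) cube([4997, 89, 239]);


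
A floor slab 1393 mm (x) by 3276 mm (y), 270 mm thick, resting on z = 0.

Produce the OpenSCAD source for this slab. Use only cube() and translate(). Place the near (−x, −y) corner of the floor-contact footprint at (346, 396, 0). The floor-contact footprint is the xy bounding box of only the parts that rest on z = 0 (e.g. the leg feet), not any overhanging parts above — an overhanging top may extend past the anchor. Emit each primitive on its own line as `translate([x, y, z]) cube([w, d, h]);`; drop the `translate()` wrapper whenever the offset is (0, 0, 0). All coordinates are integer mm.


translate([346, 396, 0]) cube([1393, 3276, 270]);


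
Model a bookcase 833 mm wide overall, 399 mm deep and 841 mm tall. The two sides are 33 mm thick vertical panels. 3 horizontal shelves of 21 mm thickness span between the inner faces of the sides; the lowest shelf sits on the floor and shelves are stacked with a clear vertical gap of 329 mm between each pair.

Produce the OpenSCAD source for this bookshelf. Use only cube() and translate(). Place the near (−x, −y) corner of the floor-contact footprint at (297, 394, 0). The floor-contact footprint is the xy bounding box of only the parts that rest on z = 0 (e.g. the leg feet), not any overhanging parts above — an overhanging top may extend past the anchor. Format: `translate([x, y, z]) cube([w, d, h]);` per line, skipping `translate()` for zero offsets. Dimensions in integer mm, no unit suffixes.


translate([297, 394, 0]) cube([33, 399, 841]);
translate([1097, 394, 0]) cube([33, 399, 841]);
translate([330, 394, 0]) cube([767, 399, 21]);
translate([330, 394, 350]) cube([767, 399, 21]);
translate([330, 394, 700]) cube([767, 399, 21]);


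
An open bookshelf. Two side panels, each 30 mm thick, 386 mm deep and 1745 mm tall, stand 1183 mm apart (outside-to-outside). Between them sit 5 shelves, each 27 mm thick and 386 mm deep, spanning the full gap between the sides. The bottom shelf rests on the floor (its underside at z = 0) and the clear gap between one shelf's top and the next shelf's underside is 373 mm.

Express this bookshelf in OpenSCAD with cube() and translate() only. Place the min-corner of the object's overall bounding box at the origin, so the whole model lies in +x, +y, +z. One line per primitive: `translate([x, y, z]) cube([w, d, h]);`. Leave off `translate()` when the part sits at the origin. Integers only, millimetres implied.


cube([30, 386, 1745]);
translate([1153, 0, 0]) cube([30, 386, 1745]);
translate([30, 0, 0]) cube([1123, 386, 27]);
translate([30, 0, 400]) cube([1123, 386, 27]);
translate([30, 0, 800]) cube([1123, 386, 27]);
translate([30, 0, 1200]) cube([1123, 386, 27]);
translate([30, 0, 1600]) cube([1123, 386, 27]);


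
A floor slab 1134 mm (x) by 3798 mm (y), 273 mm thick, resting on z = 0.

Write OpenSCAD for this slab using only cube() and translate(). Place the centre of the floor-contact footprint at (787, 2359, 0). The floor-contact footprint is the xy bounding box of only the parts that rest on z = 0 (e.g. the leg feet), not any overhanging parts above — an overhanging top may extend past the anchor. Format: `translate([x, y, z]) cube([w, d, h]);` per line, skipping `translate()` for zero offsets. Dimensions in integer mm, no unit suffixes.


translate([220, 460, 0]) cube([1134, 3798, 273]);


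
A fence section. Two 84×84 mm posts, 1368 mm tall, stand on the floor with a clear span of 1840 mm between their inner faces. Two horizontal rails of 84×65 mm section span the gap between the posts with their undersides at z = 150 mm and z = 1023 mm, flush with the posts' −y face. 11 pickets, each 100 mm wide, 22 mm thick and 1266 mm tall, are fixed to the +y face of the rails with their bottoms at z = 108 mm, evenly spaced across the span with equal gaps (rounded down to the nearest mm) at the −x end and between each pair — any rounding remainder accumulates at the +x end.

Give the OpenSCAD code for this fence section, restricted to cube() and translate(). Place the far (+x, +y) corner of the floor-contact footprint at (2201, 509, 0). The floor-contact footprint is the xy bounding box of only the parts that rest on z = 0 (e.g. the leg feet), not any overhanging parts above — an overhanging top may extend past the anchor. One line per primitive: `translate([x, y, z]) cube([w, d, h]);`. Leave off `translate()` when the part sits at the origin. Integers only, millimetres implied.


translate([193, 425, 0]) cube([84, 84, 1368]);
translate([2117, 425, 0]) cube([84, 84, 1368]);
translate([277, 425, 150]) cube([1840, 84, 65]);
translate([277, 425, 1023]) cube([1840, 84, 65]);
translate([338, 509, 108]) cube([100, 22, 1266]);
translate([499, 509, 108]) cube([100, 22, 1266]);
translate([660, 509, 108]) cube([100, 22, 1266]);
translate([821, 509, 108]) cube([100, 22, 1266]);
translate([982, 509, 108]) cube([100, 22, 1266]);
translate([1143, 509, 108]) cube([100, 22, 1266]);
translate([1304, 509, 108]) cube([100, 22, 1266]);
translate([1465, 509, 108]) cube([100, 22, 1266]);
translate([1626, 509, 108]) cube([100, 22, 1266]);
translate([1787, 509, 108]) cube([100, 22, 1266]);
translate([1948, 509, 108]) cube([100, 22, 1266]);


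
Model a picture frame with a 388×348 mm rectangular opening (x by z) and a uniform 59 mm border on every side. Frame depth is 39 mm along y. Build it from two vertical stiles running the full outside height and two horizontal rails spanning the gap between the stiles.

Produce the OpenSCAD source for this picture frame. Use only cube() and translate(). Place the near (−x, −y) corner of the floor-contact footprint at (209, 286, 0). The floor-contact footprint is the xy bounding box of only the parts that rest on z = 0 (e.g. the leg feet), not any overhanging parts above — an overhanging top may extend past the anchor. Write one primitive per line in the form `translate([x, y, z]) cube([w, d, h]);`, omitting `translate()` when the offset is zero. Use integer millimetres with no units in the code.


translate([209, 286, 0]) cube([59, 39, 466]);
translate([656, 286, 0]) cube([59, 39, 466]);
translate([268, 286, 0]) cube([388, 39, 59]);
translate([268, 286, 407]) cube([388, 39, 59]);


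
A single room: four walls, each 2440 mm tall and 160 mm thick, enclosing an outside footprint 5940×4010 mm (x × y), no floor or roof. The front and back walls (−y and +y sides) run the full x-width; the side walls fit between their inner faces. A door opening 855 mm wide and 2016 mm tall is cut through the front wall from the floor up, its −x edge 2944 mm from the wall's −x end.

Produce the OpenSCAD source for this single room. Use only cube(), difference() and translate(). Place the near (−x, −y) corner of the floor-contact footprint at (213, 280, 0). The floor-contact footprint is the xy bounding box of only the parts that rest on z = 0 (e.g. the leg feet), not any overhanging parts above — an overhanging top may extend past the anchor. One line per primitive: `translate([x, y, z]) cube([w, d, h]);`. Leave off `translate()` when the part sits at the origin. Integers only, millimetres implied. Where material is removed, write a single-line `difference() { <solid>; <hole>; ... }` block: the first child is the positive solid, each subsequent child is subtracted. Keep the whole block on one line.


difference() { translate([213, 280, 0]) cube([5940, 160, 2440]); translate([3157, 280, 0]) cube([855, 160, 2016]); }
translate([213, 4130, 0]) cube([5940, 160, 2440]);
translate([213, 440, 0]) cube([160, 3690, 2440]);
translate([5993, 440, 0]) cube([160, 3690, 2440]);


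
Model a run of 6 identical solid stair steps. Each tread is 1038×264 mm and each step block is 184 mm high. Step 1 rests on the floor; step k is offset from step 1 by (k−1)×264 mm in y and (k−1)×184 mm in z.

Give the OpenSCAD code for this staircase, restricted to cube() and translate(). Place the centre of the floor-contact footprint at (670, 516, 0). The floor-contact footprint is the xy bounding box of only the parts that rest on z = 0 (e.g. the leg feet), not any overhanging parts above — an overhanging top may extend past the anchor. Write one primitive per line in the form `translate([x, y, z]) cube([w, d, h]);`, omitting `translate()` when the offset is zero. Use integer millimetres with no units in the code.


translate([151, 384, 0]) cube([1038, 264, 184]);
translate([151, 648, 184]) cube([1038, 264, 184]);
translate([151, 912, 368]) cube([1038, 264, 184]);
translate([151, 1176, 552]) cube([1038, 264, 184]);
translate([151, 1440, 736]) cube([1038, 264, 184]);
translate([151, 1704, 920]) cube([1038, 264, 184]);


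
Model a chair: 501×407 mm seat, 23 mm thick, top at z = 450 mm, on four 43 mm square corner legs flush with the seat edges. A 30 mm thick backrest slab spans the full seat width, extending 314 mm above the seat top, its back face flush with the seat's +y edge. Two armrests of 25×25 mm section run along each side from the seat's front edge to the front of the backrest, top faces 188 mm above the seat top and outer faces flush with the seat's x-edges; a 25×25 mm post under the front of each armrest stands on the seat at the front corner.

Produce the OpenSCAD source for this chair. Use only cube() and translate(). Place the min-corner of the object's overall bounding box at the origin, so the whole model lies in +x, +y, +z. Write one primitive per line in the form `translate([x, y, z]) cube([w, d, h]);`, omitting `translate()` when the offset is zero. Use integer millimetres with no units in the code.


translate([0, 0, 427]) cube([501, 407, 23]);
cube([43, 43, 427]);
translate([458, 0, 0]) cube([43, 43, 427]);
translate([0, 364, 0]) cube([43, 43, 427]);
translate([458, 364, 0]) cube([43, 43, 427]);
translate([0, 377, 450]) cube([501, 30, 314]);
translate([0, 0, 613]) cube([25, 377, 25]);
translate([476, 0, 613]) cube([25, 377, 25]);
translate([0, 0, 450]) cube([25, 25, 163]);
translate([476, 0, 450]) cube([25, 25, 163]);


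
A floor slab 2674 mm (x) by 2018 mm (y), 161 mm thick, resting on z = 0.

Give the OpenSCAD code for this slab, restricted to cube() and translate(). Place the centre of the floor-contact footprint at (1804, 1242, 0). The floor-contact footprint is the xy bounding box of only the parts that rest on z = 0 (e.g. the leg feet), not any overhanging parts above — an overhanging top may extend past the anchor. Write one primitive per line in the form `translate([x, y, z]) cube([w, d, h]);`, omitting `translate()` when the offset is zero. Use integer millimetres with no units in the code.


translate([467, 233, 0]) cube([2674, 2018, 161]);


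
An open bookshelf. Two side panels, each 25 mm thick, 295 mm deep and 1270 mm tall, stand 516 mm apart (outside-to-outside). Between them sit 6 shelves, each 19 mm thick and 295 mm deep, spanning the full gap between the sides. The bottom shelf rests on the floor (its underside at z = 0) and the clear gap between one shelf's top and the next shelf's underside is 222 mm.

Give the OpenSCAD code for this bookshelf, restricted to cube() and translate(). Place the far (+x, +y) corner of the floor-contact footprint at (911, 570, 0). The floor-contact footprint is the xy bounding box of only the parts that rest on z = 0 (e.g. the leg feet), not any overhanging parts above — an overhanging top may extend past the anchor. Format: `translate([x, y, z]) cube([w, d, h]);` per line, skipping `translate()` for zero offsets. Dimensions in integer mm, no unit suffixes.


translate([395, 275, 0]) cube([25, 295, 1270]);
translate([886, 275, 0]) cube([25, 295, 1270]);
translate([420, 275, 0]) cube([466, 295, 19]);
translate([420, 275, 241]) cube([466, 295, 19]);
translate([420, 275, 482]) cube([466, 295, 19]);
translate([420, 275, 723]) cube([466, 295, 19]);
translate([420, 275, 964]) cube([466, 295, 19]);
translate([420, 275, 1205]) cube([466, 295, 19]);


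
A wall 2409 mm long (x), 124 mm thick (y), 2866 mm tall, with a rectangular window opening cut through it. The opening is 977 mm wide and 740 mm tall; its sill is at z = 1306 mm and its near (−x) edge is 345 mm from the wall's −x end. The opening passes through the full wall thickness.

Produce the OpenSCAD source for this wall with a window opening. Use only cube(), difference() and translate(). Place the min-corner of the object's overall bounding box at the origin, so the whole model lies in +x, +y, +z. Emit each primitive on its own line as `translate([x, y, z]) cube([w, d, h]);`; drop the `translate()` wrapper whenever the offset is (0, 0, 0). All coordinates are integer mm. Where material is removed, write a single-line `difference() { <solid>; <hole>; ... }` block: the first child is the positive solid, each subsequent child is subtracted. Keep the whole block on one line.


difference() { cube([2409, 124, 2866]); translate([345, 0, 1306]) cube([977, 124, 740]); }


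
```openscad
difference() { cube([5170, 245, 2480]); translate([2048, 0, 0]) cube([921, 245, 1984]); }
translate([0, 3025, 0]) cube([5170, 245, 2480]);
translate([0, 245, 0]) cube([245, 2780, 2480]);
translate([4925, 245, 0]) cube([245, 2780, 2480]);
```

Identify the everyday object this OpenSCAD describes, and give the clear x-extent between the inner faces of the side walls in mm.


A single room. The interior width is 4680 mm.

Four walls enclosing a rectangle with a door in the front wall — a room. Outside width 5170 minus two 245 mm walls gives 4680 mm.


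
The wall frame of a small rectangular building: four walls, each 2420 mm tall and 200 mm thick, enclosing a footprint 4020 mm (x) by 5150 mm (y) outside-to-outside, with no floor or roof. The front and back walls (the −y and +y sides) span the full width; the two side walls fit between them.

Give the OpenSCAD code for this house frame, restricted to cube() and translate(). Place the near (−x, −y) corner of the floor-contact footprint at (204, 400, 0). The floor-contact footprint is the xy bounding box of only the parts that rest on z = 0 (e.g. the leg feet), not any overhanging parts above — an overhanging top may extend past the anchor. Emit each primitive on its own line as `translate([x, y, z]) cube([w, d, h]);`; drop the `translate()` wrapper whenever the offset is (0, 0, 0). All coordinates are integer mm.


translate([204, 400, 0]) cube([4020, 200, 2420]);
translate([204, 5350, 0]) cube([4020, 200, 2420]);
translate([204, 600, 0]) cube([200, 4750, 2420]);
translate([4024, 600, 0]) cube([200, 4750, 2420]);


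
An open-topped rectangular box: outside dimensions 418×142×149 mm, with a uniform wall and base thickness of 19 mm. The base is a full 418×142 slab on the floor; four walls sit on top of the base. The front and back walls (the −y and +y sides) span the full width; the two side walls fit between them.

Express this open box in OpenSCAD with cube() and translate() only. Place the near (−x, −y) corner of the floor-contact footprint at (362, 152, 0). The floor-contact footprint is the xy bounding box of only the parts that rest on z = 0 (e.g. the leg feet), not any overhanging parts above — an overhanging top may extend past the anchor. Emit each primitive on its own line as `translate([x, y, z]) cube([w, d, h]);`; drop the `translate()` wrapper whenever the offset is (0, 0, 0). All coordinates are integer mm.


translate([362, 152, 0]) cube([418, 142, 19]);
translate([362, 152, 19]) cube([418, 19, 130]);
translate([362, 275, 19]) cube([418, 19, 130]);
translate([362, 171, 19]) cube([19, 104, 130]);
translate([761, 171, 19]) cube([19, 104, 130]);


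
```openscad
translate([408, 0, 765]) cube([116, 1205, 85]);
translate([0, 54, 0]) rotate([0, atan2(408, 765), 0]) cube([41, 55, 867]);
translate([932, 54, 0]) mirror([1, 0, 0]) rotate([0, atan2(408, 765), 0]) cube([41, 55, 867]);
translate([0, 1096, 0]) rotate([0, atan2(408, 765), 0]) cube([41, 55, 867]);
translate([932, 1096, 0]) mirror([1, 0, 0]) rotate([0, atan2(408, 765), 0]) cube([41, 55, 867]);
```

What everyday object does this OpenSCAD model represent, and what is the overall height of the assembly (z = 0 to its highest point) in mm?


A sawhorse. The overall height is 850 mm.

A beam across two mirrored pairs of raked legs — a sawhorse. The beam's underside is at z = 765 (matching the legs' vertical rise in atan2(408, 765)) and the beam is 85 mm tall, so its top is at 765 + 85 = 850 mm. The raked legs top out at the beam's underside, so that is the highest point.


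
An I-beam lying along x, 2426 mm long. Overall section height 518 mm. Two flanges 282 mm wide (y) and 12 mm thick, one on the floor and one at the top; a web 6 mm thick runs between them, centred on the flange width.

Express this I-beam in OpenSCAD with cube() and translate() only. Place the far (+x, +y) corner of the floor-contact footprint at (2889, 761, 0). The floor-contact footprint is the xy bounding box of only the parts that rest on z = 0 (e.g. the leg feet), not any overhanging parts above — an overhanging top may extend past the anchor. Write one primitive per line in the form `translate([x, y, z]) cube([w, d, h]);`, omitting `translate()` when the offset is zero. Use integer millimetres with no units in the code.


translate([463, 479, 0]) cube([2426, 282, 12]);
translate([463, 617, 12]) cube([2426, 6, 494]);
translate([463, 479, 506]) cube([2426, 282, 12]);


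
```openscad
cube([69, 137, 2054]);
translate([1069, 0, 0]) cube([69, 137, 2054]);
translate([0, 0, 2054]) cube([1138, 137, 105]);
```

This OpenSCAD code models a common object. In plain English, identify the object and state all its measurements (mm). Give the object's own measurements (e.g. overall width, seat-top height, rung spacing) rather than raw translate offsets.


A door frame. The clear opening is 1000 mm wide and 2054 mm high. Two 69 mm wide jambs, 137 mm deep, stand either side of the opening from the floor to the top of the opening. A 105 mm thick head sits across the top of both jambs, spanning the full outside width of the frame.
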